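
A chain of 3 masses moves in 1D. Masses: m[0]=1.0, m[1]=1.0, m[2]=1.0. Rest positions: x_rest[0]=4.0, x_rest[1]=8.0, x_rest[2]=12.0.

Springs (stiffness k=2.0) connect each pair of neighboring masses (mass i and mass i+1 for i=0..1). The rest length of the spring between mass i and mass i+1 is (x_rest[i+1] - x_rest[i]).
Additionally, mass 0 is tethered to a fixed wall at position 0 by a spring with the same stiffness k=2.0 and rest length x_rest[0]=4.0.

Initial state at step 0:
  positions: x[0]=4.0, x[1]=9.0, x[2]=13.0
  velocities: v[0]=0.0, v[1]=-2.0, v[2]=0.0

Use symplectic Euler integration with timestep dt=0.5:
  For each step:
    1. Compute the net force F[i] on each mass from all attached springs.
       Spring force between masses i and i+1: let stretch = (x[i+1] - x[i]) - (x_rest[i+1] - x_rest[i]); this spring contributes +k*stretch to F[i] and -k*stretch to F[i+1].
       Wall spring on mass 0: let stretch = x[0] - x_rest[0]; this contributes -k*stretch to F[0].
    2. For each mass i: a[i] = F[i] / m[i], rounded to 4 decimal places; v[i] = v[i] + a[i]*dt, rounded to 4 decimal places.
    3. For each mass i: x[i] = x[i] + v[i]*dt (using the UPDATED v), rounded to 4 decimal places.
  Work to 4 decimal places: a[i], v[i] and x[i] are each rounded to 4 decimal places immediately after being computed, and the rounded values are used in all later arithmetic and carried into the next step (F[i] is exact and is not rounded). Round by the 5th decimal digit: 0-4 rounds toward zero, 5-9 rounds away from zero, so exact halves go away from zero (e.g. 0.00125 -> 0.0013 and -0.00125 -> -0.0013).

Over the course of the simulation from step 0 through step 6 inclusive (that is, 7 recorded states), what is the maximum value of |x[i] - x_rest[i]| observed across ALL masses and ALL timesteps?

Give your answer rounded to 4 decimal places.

Answer: 2.2812

Derivation:
Step 0: x=[4.0000 9.0000 13.0000] v=[0.0000 -2.0000 0.0000]
Step 1: x=[4.5000 7.5000 13.0000] v=[1.0000 -3.0000 0.0000]
Step 2: x=[4.2500 7.2500 12.2500] v=[-0.5000 -0.5000 -1.5000]
Step 3: x=[3.3750 8.0000 11.0000] v=[-1.7500 1.5000 -2.5000]
Step 4: x=[3.1250 7.9375 10.2500] v=[-0.5000 -0.1250 -1.5000]
Step 5: x=[3.7188 6.6250 10.3438] v=[1.1875 -2.6250 0.1875]
Step 6: x=[3.9063 5.7188 10.5782] v=[0.3749 -1.8124 0.4687]
Max displacement = 2.2812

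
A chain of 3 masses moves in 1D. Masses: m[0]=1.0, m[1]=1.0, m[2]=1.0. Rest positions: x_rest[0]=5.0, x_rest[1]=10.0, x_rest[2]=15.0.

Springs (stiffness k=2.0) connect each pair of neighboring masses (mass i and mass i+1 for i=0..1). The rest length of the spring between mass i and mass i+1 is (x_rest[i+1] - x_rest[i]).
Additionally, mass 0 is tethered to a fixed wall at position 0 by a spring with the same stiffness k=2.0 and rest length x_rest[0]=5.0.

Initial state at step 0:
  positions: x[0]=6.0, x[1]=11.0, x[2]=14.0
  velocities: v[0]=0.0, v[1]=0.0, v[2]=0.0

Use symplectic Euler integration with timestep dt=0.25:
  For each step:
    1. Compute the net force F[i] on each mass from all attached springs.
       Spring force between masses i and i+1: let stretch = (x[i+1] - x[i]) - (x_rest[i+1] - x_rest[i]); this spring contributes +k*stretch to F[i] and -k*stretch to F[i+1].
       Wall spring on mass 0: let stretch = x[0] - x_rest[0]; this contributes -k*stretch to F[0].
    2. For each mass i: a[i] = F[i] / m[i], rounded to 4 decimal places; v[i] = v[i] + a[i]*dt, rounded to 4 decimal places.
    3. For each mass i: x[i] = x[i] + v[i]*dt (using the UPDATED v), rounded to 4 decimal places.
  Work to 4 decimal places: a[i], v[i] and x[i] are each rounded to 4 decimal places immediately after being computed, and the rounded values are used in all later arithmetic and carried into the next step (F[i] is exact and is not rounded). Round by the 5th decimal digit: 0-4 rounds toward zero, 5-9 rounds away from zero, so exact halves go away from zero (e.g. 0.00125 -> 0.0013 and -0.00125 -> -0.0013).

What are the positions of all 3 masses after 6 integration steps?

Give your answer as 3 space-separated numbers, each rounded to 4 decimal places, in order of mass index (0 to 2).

Answer: 3.9606 9.3409 16.1200

Derivation:
Step 0: x=[6.0000 11.0000 14.0000] v=[0.0000 0.0000 0.0000]
Step 1: x=[5.8750 10.7500 14.2500] v=[-0.5000 -1.0000 1.0000]
Step 2: x=[5.6250 10.3281 14.6875] v=[-1.0000 -1.6875 1.7500]
Step 3: x=[5.2598 9.8633 15.2051] v=[-1.4610 -1.8594 2.0703]
Step 4: x=[4.8125 9.4907 15.6800] v=[-1.7892 -1.4903 1.8994]
Step 5: x=[4.3484 9.3070 16.0062] v=[-1.8564 -0.7348 1.3048]
Step 6: x=[3.9606 9.3409 16.1200] v=[-1.5513 0.1355 0.4552]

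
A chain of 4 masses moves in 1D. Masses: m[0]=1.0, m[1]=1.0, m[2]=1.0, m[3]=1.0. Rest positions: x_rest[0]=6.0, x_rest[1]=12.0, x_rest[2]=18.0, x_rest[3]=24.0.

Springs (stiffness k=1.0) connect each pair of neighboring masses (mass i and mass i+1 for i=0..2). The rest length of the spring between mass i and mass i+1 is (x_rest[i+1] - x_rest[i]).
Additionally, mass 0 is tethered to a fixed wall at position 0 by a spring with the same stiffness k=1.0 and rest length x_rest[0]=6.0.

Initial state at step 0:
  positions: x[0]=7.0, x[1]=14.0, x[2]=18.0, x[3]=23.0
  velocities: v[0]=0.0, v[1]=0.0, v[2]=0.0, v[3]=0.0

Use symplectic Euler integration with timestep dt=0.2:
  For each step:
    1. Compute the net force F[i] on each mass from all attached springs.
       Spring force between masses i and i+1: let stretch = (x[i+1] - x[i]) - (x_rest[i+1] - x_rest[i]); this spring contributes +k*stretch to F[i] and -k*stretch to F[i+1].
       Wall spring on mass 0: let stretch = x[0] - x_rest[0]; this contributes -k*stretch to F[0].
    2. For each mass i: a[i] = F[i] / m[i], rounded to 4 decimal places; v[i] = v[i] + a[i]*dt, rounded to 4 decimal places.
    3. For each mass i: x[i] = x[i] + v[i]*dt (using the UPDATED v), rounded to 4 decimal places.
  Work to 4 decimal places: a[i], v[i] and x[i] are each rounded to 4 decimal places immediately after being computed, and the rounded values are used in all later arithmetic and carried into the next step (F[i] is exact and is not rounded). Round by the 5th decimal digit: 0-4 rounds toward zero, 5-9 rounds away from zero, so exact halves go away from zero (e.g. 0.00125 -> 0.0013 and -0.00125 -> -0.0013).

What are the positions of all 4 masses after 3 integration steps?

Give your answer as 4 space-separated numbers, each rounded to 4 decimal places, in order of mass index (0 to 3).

Step 0: x=[7.0000 14.0000 18.0000 23.0000] v=[0.0000 0.0000 0.0000 0.0000]
Step 1: x=[7.0000 13.8800 18.0400 23.0400] v=[0.0000 -0.6000 0.2000 0.2000]
Step 2: x=[6.9952 13.6512 18.1136 23.1200] v=[-0.0240 -1.1440 0.3680 0.4000]
Step 3: x=[6.9768 13.3347 18.2090 23.2397] v=[-0.0918 -1.5827 0.4768 0.5987]

Answer: 6.9768 13.3347 18.2090 23.2397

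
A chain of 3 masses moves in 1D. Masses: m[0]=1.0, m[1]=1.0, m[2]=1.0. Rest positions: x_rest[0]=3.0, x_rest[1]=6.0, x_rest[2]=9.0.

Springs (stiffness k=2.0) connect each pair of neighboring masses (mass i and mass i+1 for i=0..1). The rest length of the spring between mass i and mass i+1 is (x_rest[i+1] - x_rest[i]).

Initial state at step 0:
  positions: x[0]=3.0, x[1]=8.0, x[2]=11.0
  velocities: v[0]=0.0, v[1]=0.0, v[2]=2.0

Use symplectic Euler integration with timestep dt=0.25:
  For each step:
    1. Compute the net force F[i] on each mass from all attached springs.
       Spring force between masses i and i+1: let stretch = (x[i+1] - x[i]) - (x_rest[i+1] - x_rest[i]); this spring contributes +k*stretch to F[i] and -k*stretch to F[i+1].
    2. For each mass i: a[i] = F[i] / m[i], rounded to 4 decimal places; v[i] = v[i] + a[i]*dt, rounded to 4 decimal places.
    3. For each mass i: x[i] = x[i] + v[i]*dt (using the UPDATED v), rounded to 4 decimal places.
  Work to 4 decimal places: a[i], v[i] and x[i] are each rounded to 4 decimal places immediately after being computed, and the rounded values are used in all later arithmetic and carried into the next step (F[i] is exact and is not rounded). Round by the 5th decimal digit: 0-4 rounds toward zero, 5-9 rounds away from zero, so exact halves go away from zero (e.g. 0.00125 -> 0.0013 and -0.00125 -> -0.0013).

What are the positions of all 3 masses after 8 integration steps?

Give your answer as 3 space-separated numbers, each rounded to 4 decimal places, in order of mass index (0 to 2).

Answer: 6.1353 9.3251 10.5400

Derivation:
Step 0: x=[3.0000 8.0000 11.0000] v=[0.0000 0.0000 2.0000]
Step 1: x=[3.2500 7.7500 11.5000] v=[1.0000 -1.0000 2.0000]
Step 2: x=[3.6875 7.4063 11.9063] v=[1.7500 -1.3750 1.6250]
Step 3: x=[4.2149 7.1602 12.1251] v=[2.1094 -0.9844 0.8750]
Step 4: x=[4.7354 7.1666 12.0982] v=[2.0821 0.0254 -0.1075]
Step 5: x=[5.1848 7.4855 11.8299] v=[1.7977 1.2756 -1.0733]
Step 6: x=[5.5468 8.0599 11.3935] v=[1.4481 2.2975 -1.7455]
Step 7: x=[5.8480 8.7369 10.9154] v=[1.2047 2.7078 -1.9123]
Step 8: x=[6.1353 9.3251 10.5400] v=[1.1492 2.3526 -1.5016]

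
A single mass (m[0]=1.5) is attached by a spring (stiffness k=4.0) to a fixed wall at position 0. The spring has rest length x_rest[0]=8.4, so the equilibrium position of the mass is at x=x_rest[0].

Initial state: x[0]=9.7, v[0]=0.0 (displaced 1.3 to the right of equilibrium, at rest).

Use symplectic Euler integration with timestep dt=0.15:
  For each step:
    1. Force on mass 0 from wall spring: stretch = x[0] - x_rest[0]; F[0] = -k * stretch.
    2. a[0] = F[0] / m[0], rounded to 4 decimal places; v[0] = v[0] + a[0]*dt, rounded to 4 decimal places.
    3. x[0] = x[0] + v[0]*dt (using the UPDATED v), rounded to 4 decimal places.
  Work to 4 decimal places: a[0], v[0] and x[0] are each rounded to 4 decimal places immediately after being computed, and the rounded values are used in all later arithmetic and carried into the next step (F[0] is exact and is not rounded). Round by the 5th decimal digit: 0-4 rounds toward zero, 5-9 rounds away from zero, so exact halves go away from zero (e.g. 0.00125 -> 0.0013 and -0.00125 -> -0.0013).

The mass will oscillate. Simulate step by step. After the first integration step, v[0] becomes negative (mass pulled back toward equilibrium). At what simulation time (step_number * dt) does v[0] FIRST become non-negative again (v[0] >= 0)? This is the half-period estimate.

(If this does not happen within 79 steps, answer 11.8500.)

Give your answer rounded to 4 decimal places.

Step 0: x=[9.7000] v=[0.0000]
Step 1: x=[9.6220] v=[-0.5200]
Step 2: x=[9.4707] v=[-1.0088]
Step 3: x=[9.2551] v=[-1.4371]
Step 4: x=[8.9882] v=[-1.7791]
Step 5: x=[8.6860] v=[-2.0144]
Step 6: x=[8.3667] v=[-2.1288]
Step 7: x=[8.0494] v=[-2.1155]
Step 8: x=[7.7531] v=[-1.9753]
Step 9: x=[7.4956] v=[-1.7165]
Step 10: x=[7.2924] v=[-1.3547]
Step 11: x=[7.1556] v=[-0.9117]
Step 12: x=[7.0935] v=[-0.4139]
Step 13: x=[7.1098] v=[0.1087]
First v>=0 after going negative at step 13, time=1.9500

Answer: 1.9500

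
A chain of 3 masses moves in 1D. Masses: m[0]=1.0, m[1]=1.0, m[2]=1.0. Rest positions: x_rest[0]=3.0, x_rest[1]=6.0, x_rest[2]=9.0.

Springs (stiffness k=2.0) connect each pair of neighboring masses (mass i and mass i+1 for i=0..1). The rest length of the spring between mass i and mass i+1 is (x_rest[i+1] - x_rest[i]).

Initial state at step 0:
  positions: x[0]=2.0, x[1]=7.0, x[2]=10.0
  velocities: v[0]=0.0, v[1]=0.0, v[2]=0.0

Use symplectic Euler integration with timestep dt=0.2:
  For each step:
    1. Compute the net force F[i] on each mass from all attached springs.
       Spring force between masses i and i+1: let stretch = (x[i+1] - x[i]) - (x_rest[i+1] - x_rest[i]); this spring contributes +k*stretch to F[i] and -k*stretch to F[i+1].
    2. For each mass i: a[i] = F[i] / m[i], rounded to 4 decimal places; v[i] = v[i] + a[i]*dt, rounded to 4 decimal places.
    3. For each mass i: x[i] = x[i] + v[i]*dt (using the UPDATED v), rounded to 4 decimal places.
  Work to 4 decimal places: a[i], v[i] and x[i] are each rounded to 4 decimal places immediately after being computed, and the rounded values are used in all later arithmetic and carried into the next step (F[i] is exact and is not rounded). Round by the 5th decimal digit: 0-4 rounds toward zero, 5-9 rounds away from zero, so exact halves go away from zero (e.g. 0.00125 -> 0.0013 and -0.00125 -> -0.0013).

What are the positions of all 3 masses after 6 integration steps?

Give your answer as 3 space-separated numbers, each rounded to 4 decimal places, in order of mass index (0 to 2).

Step 0: x=[2.0000 7.0000 10.0000] v=[0.0000 0.0000 0.0000]
Step 1: x=[2.1600 6.8400 10.0000] v=[0.8000 -0.8000 0.0000]
Step 2: x=[2.4544 6.5584 9.9872] v=[1.4720 -1.4080 -0.0640]
Step 3: x=[2.8371 6.2228 9.9401] v=[1.9136 -1.6781 -0.2355]
Step 4: x=[3.2507 5.9137 9.8356] v=[2.0679 -1.5455 -0.5224]
Step 5: x=[3.6373 5.7053 9.6574] v=[1.9331 -1.0419 -0.8912]
Step 6: x=[3.9494 5.6476 9.4030] v=[1.5603 -0.2883 -1.2720]

Answer: 3.9494 5.6476 9.4030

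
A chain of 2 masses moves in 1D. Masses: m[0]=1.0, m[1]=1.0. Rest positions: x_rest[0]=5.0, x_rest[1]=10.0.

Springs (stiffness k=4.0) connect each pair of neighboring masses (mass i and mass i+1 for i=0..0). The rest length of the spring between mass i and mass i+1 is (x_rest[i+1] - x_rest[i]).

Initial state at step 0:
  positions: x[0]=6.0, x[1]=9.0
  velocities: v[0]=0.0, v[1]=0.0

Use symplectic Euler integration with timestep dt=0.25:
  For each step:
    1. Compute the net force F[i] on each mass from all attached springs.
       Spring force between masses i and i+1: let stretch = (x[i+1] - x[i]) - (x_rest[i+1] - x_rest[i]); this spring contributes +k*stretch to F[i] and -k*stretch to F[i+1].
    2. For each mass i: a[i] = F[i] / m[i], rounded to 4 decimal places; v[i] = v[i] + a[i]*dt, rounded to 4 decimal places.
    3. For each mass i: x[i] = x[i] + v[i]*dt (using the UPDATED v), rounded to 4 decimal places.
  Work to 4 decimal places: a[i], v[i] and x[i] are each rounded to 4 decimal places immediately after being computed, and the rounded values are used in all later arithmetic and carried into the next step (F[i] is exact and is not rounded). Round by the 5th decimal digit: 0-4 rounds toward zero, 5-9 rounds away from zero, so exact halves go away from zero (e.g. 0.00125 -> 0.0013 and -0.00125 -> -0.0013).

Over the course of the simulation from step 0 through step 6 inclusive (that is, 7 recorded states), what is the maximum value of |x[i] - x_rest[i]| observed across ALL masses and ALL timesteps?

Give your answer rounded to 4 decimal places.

Step 0: x=[6.0000 9.0000] v=[0.0000 0.0000]
Step 1: x=[5.5000 9.5000] v=[-2.0000 2.0000]
Step 2: x=[4.7500 10.2500] v=[-3.0000 3.0000]
Step 3: x=[4.1250 10.8750] v=[-2.5000 2.5000]
Step 4: x=[3.9375 11.0625] v=[-0.7500 0.7500]
Step 5: x=[4.2813 10.7188] v=[1.3750 -1.3750]
Step 6: x=[4.9844 10.0157] v=[2.8125 -2.8125]
Max displacement = 1.0625

Answer: 1.0625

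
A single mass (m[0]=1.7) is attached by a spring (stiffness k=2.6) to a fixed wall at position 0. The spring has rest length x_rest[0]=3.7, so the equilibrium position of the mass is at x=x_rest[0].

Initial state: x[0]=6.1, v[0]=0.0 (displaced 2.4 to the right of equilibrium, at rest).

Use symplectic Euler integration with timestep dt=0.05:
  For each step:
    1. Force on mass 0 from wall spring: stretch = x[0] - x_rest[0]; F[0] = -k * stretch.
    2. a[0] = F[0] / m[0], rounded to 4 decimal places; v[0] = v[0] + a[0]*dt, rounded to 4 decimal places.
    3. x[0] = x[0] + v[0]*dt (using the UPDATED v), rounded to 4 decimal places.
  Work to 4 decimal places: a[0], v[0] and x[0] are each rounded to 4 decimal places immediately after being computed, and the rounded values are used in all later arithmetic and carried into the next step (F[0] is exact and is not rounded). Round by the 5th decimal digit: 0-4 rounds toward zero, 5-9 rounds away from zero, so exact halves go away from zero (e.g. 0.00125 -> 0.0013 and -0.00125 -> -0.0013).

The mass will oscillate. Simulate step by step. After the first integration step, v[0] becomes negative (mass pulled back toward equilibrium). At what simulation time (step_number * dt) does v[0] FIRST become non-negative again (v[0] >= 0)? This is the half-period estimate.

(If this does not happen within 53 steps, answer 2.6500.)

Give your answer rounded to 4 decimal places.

Step 0: x=[6.1000] v=[0.0000]
Step 1: x=[6.0908] v=[-0.1835]
Step 2: x=[6.0725] v=[-0.3663]
Step 3: x=[6.0451] v=[-0.5477]
Step 4: x=[6.0088] v=[-0.7270]
Step 5: x=[5.9636] v=[-0.9036]
Step 6: x=[5.9098] v=[-1.0767]
Step 7: x=[5.8475] v=[-1.2457]
Step 8: x=[5.7770] v=[-1.4099]
Step 9: x=[5.6986] v=[-1.5687]
Step 10: x=[5.6125] v=[-1.7215]
Step 11: x=[5.5191] v=[-1.8678]
Step 12: x=[5.4188] v=[-2.0069]
Step 13: x=[5.3119] v=[-2.1383]
Step 14: x=[5.1988] v=[-2.2616]
Step 15: x=[5.0800] v=[-2.3762]
Step 16: x=[4.9559] v=[-2.4817]
Step 17: x=[4.8270] v=[-2.5777]
Step 18: x=[4.6938] v=[-2.6639]
Step 19: x=[4.5568] v=[-2.7399]
Step 20: x=[4.4165] v=[-2.8054]
Step 21: x=[4.2735] v=[-2.8602]
Step 22: x=[4.1283] v=[-2.9041]
Step 23: x=[3.9815] v=[-2.9369]
Step 24: x=[3.8336] v=[-2.9584]
Step 25: x=[3.6852] v=[-2.9686]
Step 26: x=[3.5368] v=[-2.9675]
Step 27: x=[3.3891] v=[-2.9550]
Step 28: x=[3.2425] v=[-2.9312]
Step 29: x=[3.0977] v=[-2.8962]
Step 30: x=[2.9552] v=[-2.8501]
Step 31: x=[2.8155] v=[-2.7931]
Step 32: x=[2.6792] v=[-2.7255]
Step 33: x=[2.5468] v=[-2.6474]
Step 34: x=[2.4188] v=[-2.5592]
Step 35: x=[2.2957] v=[-2.4612]
Step 36: x=[2.1780] v=[-2.3538]
Step 37: x=[2.0661] v=[-2.2374]
Step 38: x=[1.9605] v=[-2.1125]
Step 39: x=[1.8615] v=[-1.9795]
Step 40: x=[1.7696] v=[-1.8389]
Step 41: x=[1.6850] v=[-1.6913]
Step 42: x=[1.6081] v=[-1.5372]
Step 43: x=[1.5392] v=[-1.3772]
Step 44: x=[1.4786] v=[-1.2120]
Step 45: x=[1.4265] v=[-1.0421]
Step 46: x=[1.3831] v=[-0.8682]
Step 47: x=[1.3486] v=[-0.6910]
Step 48: x=[1.3230] v=[-0.5112]
Step 49: x=[1.3065] v=[-0.3294]
Step 50: x=[1.2992] v=[-0.1464]
Step 51: x=[1.3011] v=[0.0372]
First v>=0 after going negative at step 51, time=2.5500

Answer: 2.5500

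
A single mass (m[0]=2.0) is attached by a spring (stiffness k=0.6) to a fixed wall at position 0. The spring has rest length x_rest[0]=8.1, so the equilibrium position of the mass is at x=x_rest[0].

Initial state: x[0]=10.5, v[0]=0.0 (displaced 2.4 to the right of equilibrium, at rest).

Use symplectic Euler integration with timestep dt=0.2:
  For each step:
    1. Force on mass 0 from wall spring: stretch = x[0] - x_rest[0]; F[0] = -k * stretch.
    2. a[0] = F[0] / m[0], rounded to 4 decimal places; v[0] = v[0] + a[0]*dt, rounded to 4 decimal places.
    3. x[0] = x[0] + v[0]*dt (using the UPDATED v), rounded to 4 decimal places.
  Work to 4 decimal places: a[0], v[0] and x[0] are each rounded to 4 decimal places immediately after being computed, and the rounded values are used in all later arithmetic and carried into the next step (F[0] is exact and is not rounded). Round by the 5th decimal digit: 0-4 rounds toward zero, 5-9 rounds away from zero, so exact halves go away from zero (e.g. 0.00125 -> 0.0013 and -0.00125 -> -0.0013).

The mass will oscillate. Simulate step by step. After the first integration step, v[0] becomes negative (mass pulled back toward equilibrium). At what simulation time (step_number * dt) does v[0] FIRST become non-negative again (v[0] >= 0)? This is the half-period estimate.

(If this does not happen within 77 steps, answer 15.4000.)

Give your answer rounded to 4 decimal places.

Step 0: x=[10.5000] v=[0.0000]
Step 1: x=[10.4712] v=[-0.1440]
Step 2: x=[10.4139] v=[-0.2863]
Step 3: x=[10.3289] v=[-0.4251]
Step 4: x=[10.2171] v=[-0.5588]
Step 5: x=[10.0799] v=[-0.6858]
Step 6: x=[9.9190] v=[-0.8046]
Step 7: x=[9.7363] v=[-0.9137]
Step 8: x=[9.5339] v=[-1.0119]
Step 9: x=[9.3143] v=[-1.0979]
Step 10: x=[9.0801] v=[-1.1708]
Step 11: x=[8.8342] v=[-1.2296]
Step 12: x=[8.5795] v=[-1.2737]
Step 13: x=[8.3190] v=[-1.3025]
Step 14: x=[8.0559] v=[-1.3156]
Step 15: x=[7.7933] v=[-1.3130]
Step 16: x=[7.5344] v=[-1.2946]
Step 17: x=[7.2823] v=[-1.2607]
Step 18: x=[7.0400] v=[-1.2116]
Step 19: x=[6.8104] v=[-1.1480]
Step 20: x=[6.5963] v=[-1.0706]
Step 21: x=[6.4002] v=[-0.9804]
Step 22: x=[6.2245] v=[-0.8784]
Step 23: x=[6.0713] v=[-0.7659]
Step 24: x=[5.9425] v=[-0.6442]
Step 25: x=[5.8396] v=[-0.5147]
Step 26: x=[5.7638] v=[-0.3791]
Step 27: x=[5.7160] v=[-0.2389]
Step 28: x=[5.6968] v=[-0.0959]
Step 29: x=[5.7065] v=[0.0483]
First v>=0 after going negative at step 29, time=5.8000

Answer: 5.8000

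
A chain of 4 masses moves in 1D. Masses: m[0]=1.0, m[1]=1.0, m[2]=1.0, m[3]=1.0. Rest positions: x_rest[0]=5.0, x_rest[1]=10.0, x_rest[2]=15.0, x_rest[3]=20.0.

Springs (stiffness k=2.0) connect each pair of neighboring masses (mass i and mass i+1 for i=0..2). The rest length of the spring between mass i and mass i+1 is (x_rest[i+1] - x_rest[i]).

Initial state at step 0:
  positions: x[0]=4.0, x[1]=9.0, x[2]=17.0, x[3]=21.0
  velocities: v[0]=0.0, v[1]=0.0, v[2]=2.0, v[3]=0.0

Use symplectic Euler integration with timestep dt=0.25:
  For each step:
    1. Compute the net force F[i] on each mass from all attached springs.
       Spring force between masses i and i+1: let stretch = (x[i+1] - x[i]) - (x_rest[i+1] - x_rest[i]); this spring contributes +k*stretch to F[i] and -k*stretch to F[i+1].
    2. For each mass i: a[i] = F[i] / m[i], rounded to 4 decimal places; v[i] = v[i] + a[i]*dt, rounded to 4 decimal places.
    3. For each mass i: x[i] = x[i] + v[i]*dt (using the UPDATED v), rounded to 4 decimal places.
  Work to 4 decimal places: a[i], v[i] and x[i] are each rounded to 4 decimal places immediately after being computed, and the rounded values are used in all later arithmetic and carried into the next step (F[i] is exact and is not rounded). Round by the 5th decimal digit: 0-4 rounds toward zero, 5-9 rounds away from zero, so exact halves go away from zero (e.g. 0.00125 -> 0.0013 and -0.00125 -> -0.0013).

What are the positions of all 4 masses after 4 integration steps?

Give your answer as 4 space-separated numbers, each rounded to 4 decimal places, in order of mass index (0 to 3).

Step 0: x=[4.0000 9.0000 17.0000 21.0000] v=[0.0000 0.0000 2.0000 0.0000]
Step 1: x=[4.0000 9.3750 17.0000 21.1250] v=[0.0000 1.5000 0.0000 0.5000]
Step 2: x=[4.0469 10.0313 16.5625 21.3594] v=[0.1875 2.6250 -1.7500 0.9375]
Step 3: x=[4.2168 10.7559 15.9082 21.6192] v=[0.6797 2.8984 -2.6172 1.0391]
Step 4: x=[4.5791 11.3072 15.3237 21.7901] v=[1.4493 2.2050 -2.3379 0.6836]

Answer: 4.5791 11.3072 15.3237 21.7901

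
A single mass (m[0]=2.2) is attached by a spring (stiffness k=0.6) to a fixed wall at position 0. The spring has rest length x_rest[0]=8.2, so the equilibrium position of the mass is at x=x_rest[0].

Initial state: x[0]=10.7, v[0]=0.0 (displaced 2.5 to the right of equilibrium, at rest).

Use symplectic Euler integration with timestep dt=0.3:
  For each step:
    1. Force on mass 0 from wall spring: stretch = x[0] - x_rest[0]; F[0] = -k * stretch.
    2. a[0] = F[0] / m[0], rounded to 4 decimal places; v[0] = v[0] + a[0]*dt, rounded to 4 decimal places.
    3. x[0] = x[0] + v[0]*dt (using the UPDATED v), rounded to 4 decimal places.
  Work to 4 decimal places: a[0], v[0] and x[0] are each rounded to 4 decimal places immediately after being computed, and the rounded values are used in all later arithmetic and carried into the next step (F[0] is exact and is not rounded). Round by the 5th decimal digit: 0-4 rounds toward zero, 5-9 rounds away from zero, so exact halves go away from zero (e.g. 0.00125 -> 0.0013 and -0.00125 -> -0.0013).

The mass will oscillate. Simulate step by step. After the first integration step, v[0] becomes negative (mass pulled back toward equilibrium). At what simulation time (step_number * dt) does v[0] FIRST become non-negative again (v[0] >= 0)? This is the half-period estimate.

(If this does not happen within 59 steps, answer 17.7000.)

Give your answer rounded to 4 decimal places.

Step 0: x=[10.7000] v=[0.0000]
Step 1: x=[10.6387] v=[-0.2045]
Step 2: x=[10.5175] v=[-0.4040]
Step 3: x=[10.3394] v=[-0.5936]
Step 4: x=[10.1088] v=[-0.7687]
Step 5: x=[9.8313] v=[-0.9249]
Step 6: x=[9.5138] v=[-1.0584]
Step 7: x=[9.1640] v=[-1.1659]
Step 8: x=[8.7906] v=[-1.2448]
Step 9: x=[8.4027] v=[-1.2931]
Step 10: x=[8.0098] v=[-1.3097]
Step 11: x=[7.6216] v=[-1.2941]
Step 12: x=[7.2476] v=[-1.2468]
Step 13: x=[6.8969] v=[-1.1689]
Step 14: x=[6.5782] v=[-1.0623]
Step 15: x=[6.2993] v=[-0.9296]
Step 16: x=[6.0671] v=[-0.7741]
Step 17: x=[5.8872] v=[-0.5996]
Step 18: x=[5.7641] v=[-0.4104]
Step 19: x=[5.7008] v=[-0.2111]
Step 20: x=[5.6988] v=[-0.0066]
Step 21: x=[5.7582] v=[0.1980]
First v>=0 after going negative at step 21, time=6.3000

Answer: 6.3000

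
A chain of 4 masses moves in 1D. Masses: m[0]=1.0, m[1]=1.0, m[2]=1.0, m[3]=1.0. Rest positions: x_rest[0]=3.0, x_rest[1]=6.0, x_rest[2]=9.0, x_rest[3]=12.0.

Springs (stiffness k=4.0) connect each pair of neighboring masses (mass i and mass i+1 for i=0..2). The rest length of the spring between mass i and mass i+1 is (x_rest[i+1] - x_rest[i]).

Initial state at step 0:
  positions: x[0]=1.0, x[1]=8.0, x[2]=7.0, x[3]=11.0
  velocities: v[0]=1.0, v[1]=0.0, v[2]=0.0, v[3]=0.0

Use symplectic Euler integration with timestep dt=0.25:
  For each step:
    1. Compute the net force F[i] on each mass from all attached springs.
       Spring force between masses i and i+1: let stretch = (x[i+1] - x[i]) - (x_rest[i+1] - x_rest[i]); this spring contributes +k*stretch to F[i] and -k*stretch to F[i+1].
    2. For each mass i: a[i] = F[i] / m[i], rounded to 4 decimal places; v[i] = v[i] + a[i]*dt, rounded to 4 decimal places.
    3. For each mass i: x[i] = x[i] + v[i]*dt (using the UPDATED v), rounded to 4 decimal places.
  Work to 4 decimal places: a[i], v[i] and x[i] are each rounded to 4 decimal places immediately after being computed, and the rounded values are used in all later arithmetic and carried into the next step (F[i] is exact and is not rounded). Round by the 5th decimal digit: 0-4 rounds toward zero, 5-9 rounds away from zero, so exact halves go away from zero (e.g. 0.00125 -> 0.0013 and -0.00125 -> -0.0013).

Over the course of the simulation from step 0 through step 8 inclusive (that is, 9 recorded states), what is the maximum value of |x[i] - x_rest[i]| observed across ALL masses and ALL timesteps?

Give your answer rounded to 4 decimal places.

Answer: 3.2500

Derivation:
Step 0: x=[1.0000 8.0000 7.0000 11.0000] v=[1.0000 0.0000 0.0000 0.0000]
Step 1: x=[2.2500 6.0000 8.2500 10.7500] v=[5.0000 -8.0000 5.0000 -1.0000]
Step 2: x=[3.6875 3.6250 9.5625 10.6250] v=[5.7500 -9.5000 5.2500 -0.5000]
Step 3: x=[4.3594 2.7500 9.6563 10.9844] v=[2.6875 -3.5000 0.3750 1.4375]
Step 4: x=[3.8789 4.0039 8.3555 11.7618] v=[-1.9219 5.0157 -5.2032 3.1094]
Step 5: x=[2.6797 6.3145 6.8184 12.4376] v=[-4.7969 9.2423 -6.1485 2.7031]
Step 6: x=[1.6392 7.8424 6.5601 12.4586] v=[-4.1621 6.1114 -1.0332 0.0839]
Step 7: x=[1.3995 7.4989 8.0970 11.7550] v=[-0.9589 -1.3741 6.1476 -2.8146]
Step 8: x=[1.9346 5.7801 10.3989 10.8869] v=[2.1405 -6.8754 9.2075 -3.4726]
Max displacement = 3.2500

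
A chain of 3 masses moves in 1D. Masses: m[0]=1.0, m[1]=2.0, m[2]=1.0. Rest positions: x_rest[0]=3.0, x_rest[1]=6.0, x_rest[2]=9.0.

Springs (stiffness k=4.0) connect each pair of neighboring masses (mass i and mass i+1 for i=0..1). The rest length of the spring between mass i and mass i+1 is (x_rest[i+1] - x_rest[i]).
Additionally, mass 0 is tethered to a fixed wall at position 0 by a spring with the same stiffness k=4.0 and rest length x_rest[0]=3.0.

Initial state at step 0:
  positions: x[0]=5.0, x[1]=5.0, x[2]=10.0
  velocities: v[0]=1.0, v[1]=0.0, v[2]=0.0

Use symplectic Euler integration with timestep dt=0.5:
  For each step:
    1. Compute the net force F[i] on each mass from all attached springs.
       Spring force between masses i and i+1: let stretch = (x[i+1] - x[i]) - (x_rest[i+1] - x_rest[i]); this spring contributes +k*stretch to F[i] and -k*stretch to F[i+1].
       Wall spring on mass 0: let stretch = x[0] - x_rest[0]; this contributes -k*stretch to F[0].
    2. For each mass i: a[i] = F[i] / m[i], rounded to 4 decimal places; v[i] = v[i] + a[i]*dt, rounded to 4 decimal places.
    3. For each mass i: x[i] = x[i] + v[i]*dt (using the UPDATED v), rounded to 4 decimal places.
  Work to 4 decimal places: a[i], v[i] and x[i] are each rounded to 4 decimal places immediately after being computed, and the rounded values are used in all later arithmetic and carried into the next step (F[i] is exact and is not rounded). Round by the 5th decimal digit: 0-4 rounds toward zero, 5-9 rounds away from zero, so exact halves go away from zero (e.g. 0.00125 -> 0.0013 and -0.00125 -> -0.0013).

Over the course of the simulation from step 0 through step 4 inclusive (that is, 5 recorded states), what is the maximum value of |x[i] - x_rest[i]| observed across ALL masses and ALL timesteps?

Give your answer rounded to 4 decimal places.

Step 0: x=[5.0000 5.0000 10.0000] v=[1.0000 0.0000 0.0000]
Step 1: x=[0.5000 7.5000 8.0000] v=[-9.0000 5.0000 -4.0000]
Step 2: x=[2.5000 6.7500 8.5000] v=[4.0000 -1.5000 1.0000]
Step 3: x=[6.2500 4.7500 10.2500] v=[7.5000 -4.0000 3.5000]
Step 4: x=[2.2500 6.2500 9.5000] v=[-8.0000 3.0000 -1.5000]
Max displacement = 3.2500

Answer: 3.2500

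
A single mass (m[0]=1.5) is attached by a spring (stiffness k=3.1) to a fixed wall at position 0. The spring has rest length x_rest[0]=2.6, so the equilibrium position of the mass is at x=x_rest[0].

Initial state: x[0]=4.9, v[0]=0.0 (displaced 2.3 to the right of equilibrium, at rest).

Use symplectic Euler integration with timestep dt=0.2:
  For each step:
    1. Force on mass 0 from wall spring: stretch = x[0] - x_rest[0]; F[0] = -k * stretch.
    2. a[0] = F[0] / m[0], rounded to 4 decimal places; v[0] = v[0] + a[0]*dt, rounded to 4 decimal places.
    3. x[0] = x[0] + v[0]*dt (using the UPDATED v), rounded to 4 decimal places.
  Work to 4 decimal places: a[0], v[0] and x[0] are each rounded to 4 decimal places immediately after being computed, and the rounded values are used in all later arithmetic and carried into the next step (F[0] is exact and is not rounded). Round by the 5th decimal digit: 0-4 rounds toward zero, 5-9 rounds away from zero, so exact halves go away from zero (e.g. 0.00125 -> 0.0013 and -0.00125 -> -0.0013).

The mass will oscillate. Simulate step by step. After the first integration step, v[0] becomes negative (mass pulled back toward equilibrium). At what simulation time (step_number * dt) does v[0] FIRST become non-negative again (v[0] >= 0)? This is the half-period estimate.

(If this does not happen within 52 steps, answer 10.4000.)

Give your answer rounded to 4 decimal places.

Step 0: x=[4.9000] v=[0.0000]
Step 1: x=[4.7099] v=[-0.9507]
Step 2: x=[4.3453] v=[-1.8228]
Step 3: x=[3.8365] v=[-2.5442]
Step 4: x=[3.2254] v=[-3.0553]
Step 5: x=[2.5626] v=[-3.3138]
Step 6: x=[1.9029] v=[-3.2983]
Step 7: x=[1.3009] v=[-3.0102]
Step 8: x=[0.8063] v=[-2.4732]
Step 9: x=[0.4599] v=[-1.7318]
Step 10: x=[0.2905] v=[-0.8472]
Step 11: x=[0.3120] v=[0.1074]
First v>=0 after going negative at step 11, time=2.2000

Answer: 2.2000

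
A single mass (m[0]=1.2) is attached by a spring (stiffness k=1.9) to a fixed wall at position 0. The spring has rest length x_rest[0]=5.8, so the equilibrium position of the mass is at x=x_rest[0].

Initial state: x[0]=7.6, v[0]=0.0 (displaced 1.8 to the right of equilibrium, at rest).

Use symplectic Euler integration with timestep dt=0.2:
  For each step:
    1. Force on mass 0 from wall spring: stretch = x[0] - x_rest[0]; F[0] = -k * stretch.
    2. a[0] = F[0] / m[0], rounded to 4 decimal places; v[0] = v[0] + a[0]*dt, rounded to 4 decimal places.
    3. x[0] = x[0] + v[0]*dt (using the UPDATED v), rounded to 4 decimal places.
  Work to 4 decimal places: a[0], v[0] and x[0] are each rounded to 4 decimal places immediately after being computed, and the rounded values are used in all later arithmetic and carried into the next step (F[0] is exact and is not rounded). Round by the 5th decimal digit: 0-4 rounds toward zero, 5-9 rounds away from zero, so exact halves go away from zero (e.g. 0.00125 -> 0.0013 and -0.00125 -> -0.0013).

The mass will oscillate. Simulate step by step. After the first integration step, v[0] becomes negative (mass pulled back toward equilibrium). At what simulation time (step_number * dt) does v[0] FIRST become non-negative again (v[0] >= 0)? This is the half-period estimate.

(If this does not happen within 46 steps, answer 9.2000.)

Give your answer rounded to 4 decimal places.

Step 0: x=[7.6000] v=[0.0000]
Step 1: x=[7.4860] v=[-0.5700]
Step 2: x=[7.2652] v=[-1.1039]
Step 3: x=[6.9516] v=[-1.5679]
Step 4: x=[6.5651] v=[-1.9326]
Step 5: x=[6.1301] v=[-2.1749]
Step 6: x=[5.6742] v=[-2.2794]
Step 7: x=[5.2263] v=[-2.2396]
Step 8: x=[4.8147] v=[-2.0579]
Step 9: x=[4.4655] v=[-1.7459]
Step 10: x=[4.2008] v=[-1.3233]
Step 11: x=[4.0374] v=[-0.8169]
Step 12: x=[3.9857] v=[-0.2587]
Step 13: x=[4.0489] v=[0.3158]
First v>=0 after going negative at step 13, time=2.6000

Answer: 2.6000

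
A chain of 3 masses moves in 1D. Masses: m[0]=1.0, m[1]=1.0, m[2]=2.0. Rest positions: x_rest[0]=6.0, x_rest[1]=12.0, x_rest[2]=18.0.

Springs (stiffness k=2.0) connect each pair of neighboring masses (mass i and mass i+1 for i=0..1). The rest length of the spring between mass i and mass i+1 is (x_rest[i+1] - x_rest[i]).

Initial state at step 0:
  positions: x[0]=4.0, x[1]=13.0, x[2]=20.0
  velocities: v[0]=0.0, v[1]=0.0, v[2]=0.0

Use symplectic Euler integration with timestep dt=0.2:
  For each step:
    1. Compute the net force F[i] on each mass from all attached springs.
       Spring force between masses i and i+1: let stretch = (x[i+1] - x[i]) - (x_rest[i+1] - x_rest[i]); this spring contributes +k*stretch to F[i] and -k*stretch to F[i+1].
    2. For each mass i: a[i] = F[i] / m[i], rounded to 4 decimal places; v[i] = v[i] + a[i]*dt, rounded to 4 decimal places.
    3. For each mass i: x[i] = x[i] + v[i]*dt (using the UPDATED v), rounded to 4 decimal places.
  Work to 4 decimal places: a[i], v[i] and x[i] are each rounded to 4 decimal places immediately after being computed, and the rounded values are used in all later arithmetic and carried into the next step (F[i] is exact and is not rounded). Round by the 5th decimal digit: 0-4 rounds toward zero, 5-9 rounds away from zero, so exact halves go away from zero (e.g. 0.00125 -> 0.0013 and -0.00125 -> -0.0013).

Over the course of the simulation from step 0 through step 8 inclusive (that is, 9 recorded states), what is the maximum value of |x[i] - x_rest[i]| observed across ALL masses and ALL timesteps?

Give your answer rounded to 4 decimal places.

Answer: 2.0993

Derivation:
Step 0: x=[4.0000 13.0000 20.0000] v=[0.0000 0.0000 0.0000]
Step 1: x=[4.2400 12.8400 19.9600] v=[1.2000 -0.8000 -0.2000]
Step 2: x=[4.6880 12.5616 19.8752] v=[2.2400 -1.3920 -0.4240]
Step 3: x=[5.2859 12.2384 19.7379] v=[2.9894 -1.6160 -0.6867]
Step 4: x=[5.9600 11.9590 19.5406] v=[3.3704 -1.3972 -0.9866]
Step 5: x=[6.6340 11.8062 19.2800] v=[3.3700 -0.7642 -1.3029]
Step 6: x=[7.2418 11.8375 18.9605] v=[3.0389 0.1564 -1.5977]
Step 7: x=[7.7372 12.0710 18.5960] v=[2.4772 1.1673 -1.8223]
Step 8: x=[8.0993 12.4798 18.2105] v=[1.8107 2.0438 -1.9273]
Max displacement = 2.0993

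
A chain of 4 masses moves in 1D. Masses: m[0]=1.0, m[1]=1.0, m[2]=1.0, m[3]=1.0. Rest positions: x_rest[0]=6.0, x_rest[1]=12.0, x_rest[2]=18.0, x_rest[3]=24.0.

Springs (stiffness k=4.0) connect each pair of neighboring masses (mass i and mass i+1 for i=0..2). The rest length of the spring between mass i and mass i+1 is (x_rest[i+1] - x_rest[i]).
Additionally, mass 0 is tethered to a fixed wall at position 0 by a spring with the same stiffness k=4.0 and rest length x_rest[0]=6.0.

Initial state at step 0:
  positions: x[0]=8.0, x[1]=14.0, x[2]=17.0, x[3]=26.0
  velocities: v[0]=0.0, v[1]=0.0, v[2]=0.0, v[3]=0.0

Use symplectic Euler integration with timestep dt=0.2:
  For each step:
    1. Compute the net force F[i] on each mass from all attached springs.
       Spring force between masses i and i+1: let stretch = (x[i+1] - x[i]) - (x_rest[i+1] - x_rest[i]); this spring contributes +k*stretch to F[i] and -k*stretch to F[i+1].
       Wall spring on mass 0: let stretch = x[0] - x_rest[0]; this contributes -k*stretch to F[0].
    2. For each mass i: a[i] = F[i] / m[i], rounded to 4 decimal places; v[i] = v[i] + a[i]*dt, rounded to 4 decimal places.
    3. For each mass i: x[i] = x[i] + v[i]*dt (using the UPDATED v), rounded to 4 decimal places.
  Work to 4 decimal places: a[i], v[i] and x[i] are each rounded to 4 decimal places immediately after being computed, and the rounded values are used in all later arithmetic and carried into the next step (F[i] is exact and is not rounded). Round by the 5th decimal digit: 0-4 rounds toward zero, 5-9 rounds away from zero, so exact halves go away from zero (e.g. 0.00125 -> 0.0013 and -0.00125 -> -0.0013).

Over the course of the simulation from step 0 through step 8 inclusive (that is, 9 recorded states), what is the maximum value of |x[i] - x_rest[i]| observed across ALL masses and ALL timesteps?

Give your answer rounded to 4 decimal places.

Step 0: x=[8.0000 14.0000 17.0000 26.0000] v=[0.0000 0.0000 0.0000 0.0000]
Step 1: x=[7.6800 13.5200 17.9600 25.5200] v=[-1.6000 -2.4000 4.8000 -2.4000]
Step 2: x=[7.0656 12.8160 19.4192 24.7904] v=[-3.0720 -3.5200 7.2960 -3.6480]
Step 3: x=[6.2408 12.2484 20.6813 24.1614] v=[-4.1242 -2.8378 6.3104 -3.1450]
Step 4: x=[5.3786 12.0689 21.1509 23.9356] v=[-4.3108 -0.8976 2.3482 -1.1291]
Step 5: x=[4.7263 12.2721 20.6130 24.2242] v=[-3.2614 1.0158 -2.6896 1.4431]
Step 6: x=[4.5251 12.6025 19.3183 24.8950] v=[-1.0058 1.6519 -6.4734 3.3541]
Step 7: x=[4.8923 12.7150 17.8414 25.6335] v=[1.8360 0.5626 -7.3847 3.6927]
Step 8: x=[5.7284 12.3961 16.7910 26.0853] v=[4.1803 -1.5944 -5.2521 2.2590]
Max displacement = 3.1509

Answer: 3.1509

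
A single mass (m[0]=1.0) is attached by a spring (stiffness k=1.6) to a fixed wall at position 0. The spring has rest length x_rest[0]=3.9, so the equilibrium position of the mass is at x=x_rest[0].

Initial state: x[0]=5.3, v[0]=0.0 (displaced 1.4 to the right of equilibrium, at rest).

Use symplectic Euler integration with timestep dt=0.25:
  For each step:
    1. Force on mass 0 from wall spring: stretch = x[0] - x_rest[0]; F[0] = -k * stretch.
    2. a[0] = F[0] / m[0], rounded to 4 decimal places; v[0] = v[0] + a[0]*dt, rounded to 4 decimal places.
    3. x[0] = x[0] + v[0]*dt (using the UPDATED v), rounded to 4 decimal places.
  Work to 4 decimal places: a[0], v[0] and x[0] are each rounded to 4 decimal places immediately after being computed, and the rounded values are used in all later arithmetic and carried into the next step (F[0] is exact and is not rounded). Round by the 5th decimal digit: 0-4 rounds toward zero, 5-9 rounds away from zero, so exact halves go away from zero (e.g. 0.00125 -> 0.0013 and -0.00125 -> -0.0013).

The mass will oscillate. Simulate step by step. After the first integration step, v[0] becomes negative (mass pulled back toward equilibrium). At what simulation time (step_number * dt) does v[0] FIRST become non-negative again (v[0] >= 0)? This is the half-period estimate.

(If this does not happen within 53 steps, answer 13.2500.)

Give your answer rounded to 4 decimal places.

Answer: 2.5000

Derivation:
Step 0: x=[5.3000] v=[0.0000]
Step 1: x=[5.1600] v=[-0.5600]
Step 2: x=[4.8940] v=[-1.0640]
Step 3: x=[4.5286] v=[-1.4616]
Step 4: x=[4.1003] v=[-1.7131]
Step 5: x=[3.6520] v=[-1.7932]
Step 6: x=[3.2285] v=[-1.6940]
Step 7: x=[2.8722] v=[-1.4254]
Step 8: x=[2.6186] v=[-1.0143]
Step 9: x=[2.4932] v=[-0.5018]
Step 10: x=[2.5084] v=[0.0609]
First v>=0 after going negative at step 10, time=2.5000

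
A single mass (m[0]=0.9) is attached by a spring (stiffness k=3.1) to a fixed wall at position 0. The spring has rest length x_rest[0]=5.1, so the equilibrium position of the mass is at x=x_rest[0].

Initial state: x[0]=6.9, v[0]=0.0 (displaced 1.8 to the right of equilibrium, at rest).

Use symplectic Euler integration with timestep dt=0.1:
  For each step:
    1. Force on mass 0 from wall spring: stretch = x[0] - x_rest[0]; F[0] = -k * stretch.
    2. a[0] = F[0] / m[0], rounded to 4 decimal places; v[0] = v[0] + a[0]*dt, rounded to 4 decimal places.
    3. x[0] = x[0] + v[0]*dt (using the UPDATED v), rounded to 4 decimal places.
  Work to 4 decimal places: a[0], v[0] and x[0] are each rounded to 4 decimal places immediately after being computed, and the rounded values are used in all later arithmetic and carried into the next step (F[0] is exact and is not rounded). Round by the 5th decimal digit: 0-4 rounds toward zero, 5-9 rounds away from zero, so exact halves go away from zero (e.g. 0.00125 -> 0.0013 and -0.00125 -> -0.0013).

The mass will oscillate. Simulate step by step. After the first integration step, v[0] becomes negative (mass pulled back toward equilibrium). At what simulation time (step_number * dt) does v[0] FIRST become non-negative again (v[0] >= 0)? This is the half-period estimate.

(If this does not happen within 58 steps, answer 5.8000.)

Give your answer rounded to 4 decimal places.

Step 0: x=[6.9000] v=[0.0000]
Step 1: x=[6.8380] v=[-0.6200]
Step 2: x=[6.7161] v=[-1.2186]
Step 3: x=[6.5386] v=[-1.7753]
Step 4: x=[6.3115] v=[-2.2708]
Step 5: x=[6.0427] v=[-2.6881]
Step 6: x=[5.7414] v=[-3.0128]
Step 7: x=[5.4180] v=[-3.2337]
Step 8: x=[5.0837] v=[-3.3432]
Step 9: x=[4.7499] v=[-3.3376]
Step 10: x=[4.4282] v=[-3.2170]
Step 11: x=[4.1296] v=[-2.9856]
Step 12: x=[3.8645] v=[-2.6514]
Step 13: x=[3.6419] v=[-2.2258]
Step 14: x=[3.4695] v=[-1.7236]
Step 15: x=[3.3533] v=[-1.1620]
Step 16: x=[3.2973] v=[-0.5604]
Step 17: x=[3.3034] v=[0.0605]
First v>=0 after going negative at step 17, time=1.7000

Answer: 1.7000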